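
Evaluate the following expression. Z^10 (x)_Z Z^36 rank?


rank(M(x)N) = rank(M)*rank(N)
10*36 = 360


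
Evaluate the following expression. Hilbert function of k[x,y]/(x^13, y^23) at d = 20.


k[x,y], I = (x^13, y^23), d = 20
Need i < 13 and d-i < 23.
Range: 0 <= i <= 12.
H(20) = 13


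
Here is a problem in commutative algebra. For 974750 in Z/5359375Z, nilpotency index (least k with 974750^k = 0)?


974750^k mod 5359375:
k=1: 974750
k=2: 765625
k=3: 0
First zero at k = 3


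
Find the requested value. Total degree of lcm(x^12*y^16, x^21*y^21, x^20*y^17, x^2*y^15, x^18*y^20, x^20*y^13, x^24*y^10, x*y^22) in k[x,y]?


lcm = componentwise max:
x: max(12,21,20,2,18,20,24,1)=24
y: max(16,21,17,15,20,13,10,22)=22
Total=24+22=46


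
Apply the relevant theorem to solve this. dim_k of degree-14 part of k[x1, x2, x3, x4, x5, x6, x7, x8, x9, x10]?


C(d+n-1,n-1)=C(23,9)=817190


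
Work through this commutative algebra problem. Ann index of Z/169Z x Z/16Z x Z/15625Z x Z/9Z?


Exponent = lcm of the cyclic orders; pairwise coprime => product.
13^2*2^4*5^6*3^2=169*16*15625*9=380250000


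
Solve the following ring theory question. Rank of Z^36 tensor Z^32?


rank(M(x)N) = rank(M)*rank(N)
36*32 = 1152


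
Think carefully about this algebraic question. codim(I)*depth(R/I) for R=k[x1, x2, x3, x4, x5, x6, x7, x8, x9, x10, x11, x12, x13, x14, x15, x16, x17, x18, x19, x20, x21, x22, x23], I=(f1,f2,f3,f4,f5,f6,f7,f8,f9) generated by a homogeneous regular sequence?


codim=9, depth=dim(R/I)=23-9=14
Product=9*14=126


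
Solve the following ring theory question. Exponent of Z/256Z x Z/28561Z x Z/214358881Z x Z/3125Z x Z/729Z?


Exponent = lcm of the cyclic orders; pairwise coprime => product.
2^8*13^4*11^8*5^5*3^6=256*28561*214358881*3125*729=3570527692940551200000


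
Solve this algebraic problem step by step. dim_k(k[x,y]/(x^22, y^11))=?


Basis: x^i*y^j, i<22, j<11
22*11=242


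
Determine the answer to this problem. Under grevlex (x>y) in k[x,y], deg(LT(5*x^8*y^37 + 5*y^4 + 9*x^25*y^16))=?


LT: 5*x^8*y^37
deg_x=8, deg_y=37
Total=8+37=45


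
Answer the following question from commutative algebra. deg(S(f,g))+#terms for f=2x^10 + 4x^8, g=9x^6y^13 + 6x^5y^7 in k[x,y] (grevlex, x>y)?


LT(f)=2x^10, LT(g)=9x^6y^13
lcm(LM)=x^10y^13
S(f,g) (scaled by 18 to clear denominators) = 9y^13*f - 2x^4*g = 36x^8y^13 - 12x^9y^7
2 terms, deg 21.
21+2=23


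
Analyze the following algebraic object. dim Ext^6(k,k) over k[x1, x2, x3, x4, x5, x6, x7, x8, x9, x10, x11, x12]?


C(n,i)=C(12,6)=924


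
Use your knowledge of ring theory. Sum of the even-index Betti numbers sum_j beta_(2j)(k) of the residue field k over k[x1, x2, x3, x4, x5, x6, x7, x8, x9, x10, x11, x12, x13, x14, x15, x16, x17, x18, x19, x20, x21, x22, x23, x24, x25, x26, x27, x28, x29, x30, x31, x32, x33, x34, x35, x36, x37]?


Koszul resolution: beta_i(k)=C(n,i), n=37
sum_even C(37,i) = 2^(n-1) = 2^36 = 68719476736


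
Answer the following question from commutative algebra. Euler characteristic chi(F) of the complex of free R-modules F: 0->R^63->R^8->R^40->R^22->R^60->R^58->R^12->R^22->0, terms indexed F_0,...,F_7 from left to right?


chi = sum (-1)^i * rank:
(-1)^0*63=63
(-1)^1*8=-8
(-1)^2*40=40
(-1)^3*22=-22
(-1)^4*60=60
(-1)^5*58=-58
(-1)^6*12=12
(-1)^7*22=-22
chi=65


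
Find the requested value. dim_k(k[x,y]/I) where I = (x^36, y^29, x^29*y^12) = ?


k[x,y]/I, I = (x^36, y^29, x^29*y^12)
Rect: 36x29=1044. Corner: (36-29)x(29-12)=119.
dim = 1044-119 = 925


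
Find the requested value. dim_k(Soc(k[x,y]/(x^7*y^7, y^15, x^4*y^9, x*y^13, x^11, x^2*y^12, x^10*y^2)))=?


Socle = ann(m) = span of standard monomials u with x*u, y*u in I (staircase corners).
Minimal generators: x^11, x^10*y^2, x^7*y^7, x^4*y^9, x^2*y^12, x*y^13, y^15
Corners: y^14, xy^12, x^3y^11, x^6y^8, x^9y^6, x^10y
Socle dim=6


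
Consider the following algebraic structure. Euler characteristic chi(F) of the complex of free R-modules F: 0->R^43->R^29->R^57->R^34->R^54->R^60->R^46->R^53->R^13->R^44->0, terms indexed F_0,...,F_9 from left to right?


chi = sum (-1)^i * rank:
(-1)^0*43=43
(-1)^1*29=-29
(-1)^2*57=57
(-1)^3*34=-34
(-1)^4*54=54
(-1)^5*60=-60
(-1)^6*46=46
(-1)^7*53=-53
(-1)^8*13=13
(-1)^9*44=-44
chi=-7


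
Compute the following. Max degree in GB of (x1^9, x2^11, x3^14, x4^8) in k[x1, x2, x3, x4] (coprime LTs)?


Pure powers, coprime LTs => already GB.
Degrees: 9, 11, 14, 8
Max=14


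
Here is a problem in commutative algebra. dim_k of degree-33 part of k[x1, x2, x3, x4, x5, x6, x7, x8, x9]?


C(d+n-1,n-1)=C(41,8)=95548245


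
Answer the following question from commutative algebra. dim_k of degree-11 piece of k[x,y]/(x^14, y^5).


k[x,y], I = (x^14, y^5), d = 11
Need i < 14 and d-i < 5.
Range: 7 <= i <= 11.
H(11) = 5


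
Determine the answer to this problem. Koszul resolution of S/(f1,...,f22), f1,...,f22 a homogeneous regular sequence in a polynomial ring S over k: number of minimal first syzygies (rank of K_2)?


Regular sequence => Koszul complex is the minimal free resolution.
Syz_1 minimally generated by Koszul relations f_i*e_j - f_j*e_i (i<j): mu(Syz_1) = beta_2 = C(m,2) = m(m-1)/2
m=22
22*21/2 = 231


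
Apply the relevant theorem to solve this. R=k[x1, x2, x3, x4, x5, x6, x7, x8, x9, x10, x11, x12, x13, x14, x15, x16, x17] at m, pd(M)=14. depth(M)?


pd+depth=depth(R)=17
depth=17-14=3


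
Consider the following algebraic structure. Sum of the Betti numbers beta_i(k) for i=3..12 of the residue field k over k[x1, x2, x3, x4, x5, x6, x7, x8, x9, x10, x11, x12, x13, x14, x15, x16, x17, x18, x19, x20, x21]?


Koszul resolution: beta_i(k)=C(n,i), n=21
C(21,3)=1330, C(21,4)=5985, C(21,5)=20349, C(21,6)=54264, C(21,7)=116280, C(21,8)=203490, C(21,9)=293930, C(21,10)=352716, C(21,11)=352716, C(21,12)=293930
Sum=1694990


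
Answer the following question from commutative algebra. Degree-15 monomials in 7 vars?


C(d+n-1,n-1)=C(21,6)=54264


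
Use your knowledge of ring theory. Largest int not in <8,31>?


gcd(8,31)=1 => F=ab-a-b=8*31-8-31=248-39=209


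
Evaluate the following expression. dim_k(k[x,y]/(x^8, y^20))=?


Basis: x^i*y^j, i<8, j<20
8*20=160


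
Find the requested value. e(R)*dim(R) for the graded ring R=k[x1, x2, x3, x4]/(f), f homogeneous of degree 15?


e(R)=deg(f)=15, dim(R)=4-1=3
e*dim=15*3=45


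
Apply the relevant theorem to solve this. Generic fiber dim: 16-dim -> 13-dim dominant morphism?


dim(fiber)=dim(X)-dim(Y)=16-13=3


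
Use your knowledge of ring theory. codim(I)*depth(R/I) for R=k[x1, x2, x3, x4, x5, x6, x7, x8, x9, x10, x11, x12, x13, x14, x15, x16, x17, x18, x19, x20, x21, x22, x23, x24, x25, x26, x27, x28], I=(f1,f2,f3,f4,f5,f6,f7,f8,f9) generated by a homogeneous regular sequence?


codim=9, depth=dim(R/I)=28-9=19
Product=9*19=171


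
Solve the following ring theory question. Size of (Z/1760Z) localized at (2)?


2-primary part: 1760=2^5*55
Size=2^5=32


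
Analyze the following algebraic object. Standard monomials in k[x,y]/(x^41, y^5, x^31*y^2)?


k[x,y]/I, I = (x^41, y^5, x^31*y^2)
Rect: 41x5=205. Corner: (41-31)x(5-2)=30.
dim = 205-30 = 175


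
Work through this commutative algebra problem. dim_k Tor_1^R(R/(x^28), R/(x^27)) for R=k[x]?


Tor_1(R/I,R/J)=(I cap J)/IJ=(x^28)/(x^55)
dim=55-28=min(28,27)=27


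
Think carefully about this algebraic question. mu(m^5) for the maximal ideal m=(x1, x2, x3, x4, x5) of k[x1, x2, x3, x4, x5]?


Graded Nakayama: mu(m^d) = dim_k (m^d/m^(d+1)) = #degree-5 monomials in 5 vars
C(n+d-1,d)=C(9,5)=126


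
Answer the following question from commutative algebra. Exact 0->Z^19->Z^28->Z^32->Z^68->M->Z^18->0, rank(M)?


Alt sum=0:
(-1)^0*19 + (-1)^1*28 + (-1)^2*32 + (-1)^3*68 + (-1)^4*? + (-1)^5*18=0
rank(M)=63


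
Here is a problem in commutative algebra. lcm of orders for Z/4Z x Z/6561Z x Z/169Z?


Exponent = lcm of the cyclic orders; pairwise coprime => product.
2^2*3^8*13^2=4*6561*169=4435236


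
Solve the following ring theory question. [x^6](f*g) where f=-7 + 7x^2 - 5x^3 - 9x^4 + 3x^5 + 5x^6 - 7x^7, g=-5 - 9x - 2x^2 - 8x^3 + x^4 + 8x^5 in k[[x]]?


[x^6] = sum a_i*b_j, i+j=6
  7*1=7
  -5*-8=40
  -9*-2=18
  3*-9=-27
  5*-5=-25
Sum=13


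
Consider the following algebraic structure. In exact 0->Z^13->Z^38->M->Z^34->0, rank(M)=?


Alt sum=0:
(-1)^0*13 + (-1)^1*38 + (-1)^2*? + (-1)^3*34=0
rank(M)=59


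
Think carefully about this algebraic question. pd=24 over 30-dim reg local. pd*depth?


pd+depth=30
depth=30-24=6
pd*depth=24*6=144


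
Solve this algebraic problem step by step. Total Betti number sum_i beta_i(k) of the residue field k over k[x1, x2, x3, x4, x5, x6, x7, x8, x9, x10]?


Koszul resolution: beta_i(k)=C(n,i), n=10
sum_i C(10,i) = 2^10 = 1024


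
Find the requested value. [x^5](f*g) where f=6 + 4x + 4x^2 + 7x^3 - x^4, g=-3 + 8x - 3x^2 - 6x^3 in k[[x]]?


[x^5] = sum a_i*b_j, i+j=5
  4*-6=-24
  7*-3=-21
  -1*8=-8
Sum=-53


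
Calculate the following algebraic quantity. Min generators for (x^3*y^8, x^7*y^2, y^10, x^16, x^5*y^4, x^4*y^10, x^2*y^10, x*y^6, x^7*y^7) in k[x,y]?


Remove redundant (divisible by others).
x^3*y^8 redundant.
x^4*y^10 redundant.
x^7*y^7 redundant.
x^2*y^10 redundant.
Min: x^16, x^7*y^2, x^5*y^4, x*y^6, y^10
Count=5


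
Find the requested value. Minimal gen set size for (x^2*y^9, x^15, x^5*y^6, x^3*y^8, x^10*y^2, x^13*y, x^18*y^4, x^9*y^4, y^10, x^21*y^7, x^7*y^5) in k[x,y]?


Remove redundant (divisible by others).
x^21*y^7 redundant.
x^18*y^4 redundant.
Min: x^15, x^13*y, x^10*y^2, x^9*y^4, x^7*y^5, x^5*y^6, x^3*y^8, x^2*y^9, y^10
Count=9


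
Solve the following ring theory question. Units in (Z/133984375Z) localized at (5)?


Local ring = Z/390625Z.
phi(390625) = 5^7*(5-1) = 312500


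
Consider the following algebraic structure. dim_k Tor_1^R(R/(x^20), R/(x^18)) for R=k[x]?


Tor_1(R/I,R/J)=(I cap J)/IJ=(x^20)/(x^38)
dim=38-20=min(20,18)=18


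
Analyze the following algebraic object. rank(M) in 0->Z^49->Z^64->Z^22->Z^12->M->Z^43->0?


Alt sum=0:
(-1)^0*49 + (-1)^1*64 + (-1)^2*22 + (-1)^3*12 + (-1)^4*? + (-1)^5*43=0
rank(M)=48


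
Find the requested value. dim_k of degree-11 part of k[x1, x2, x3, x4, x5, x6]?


C(d+n-1,n-1)=C(16,5)=4368


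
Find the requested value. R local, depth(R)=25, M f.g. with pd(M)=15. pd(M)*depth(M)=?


pd+depth=25
depth=25-15=10
pd*depth=15*10=150


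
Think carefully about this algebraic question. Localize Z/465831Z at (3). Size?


3-primary part: 465831=3^8*71
Size=3^8=6561


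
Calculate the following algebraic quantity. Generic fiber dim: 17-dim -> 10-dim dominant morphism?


dim(fiber)=dim(X)-dim(Y)=17-10=7


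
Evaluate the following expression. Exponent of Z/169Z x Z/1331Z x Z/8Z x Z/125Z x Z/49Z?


Exponent = lcm of the cyclic orders; pairwise coprime => product.
13^2*11^3*2^3*5^3*7^2=169*1331*8*125*49=11022011000


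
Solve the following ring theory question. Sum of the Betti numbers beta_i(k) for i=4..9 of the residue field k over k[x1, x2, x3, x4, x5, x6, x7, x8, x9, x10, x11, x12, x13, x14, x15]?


Koszul resolution: beta_i(k)=C(n,i), n=15
C(15,4)=1365, C(15,5)=3003, C(15,6)=5005, C(15,7)=6435, C(15,8)=6435, C(15,9)=5005
Sum=27248


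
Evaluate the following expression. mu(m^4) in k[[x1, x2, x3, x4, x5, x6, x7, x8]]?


C(n+d-1,d)=C(11,4)=330


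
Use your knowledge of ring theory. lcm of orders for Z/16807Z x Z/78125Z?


Exponent = lcm of the cyclic orders; pairwise coprime => product.
7^5*5^7=16807*78125=1313046875


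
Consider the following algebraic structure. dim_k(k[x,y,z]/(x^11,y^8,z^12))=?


Basis: x^iy^jz^k, i<11,j<8,k<12
11*8*12=1056


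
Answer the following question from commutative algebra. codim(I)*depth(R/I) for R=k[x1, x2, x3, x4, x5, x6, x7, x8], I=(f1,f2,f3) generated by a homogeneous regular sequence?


codim=3, depth=dim(R/I)=8-3=5
Product=3*5=15


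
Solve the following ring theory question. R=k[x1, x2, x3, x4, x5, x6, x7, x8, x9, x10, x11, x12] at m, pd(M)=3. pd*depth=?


pd+depth=12
depth=12-3=9
pd*depth=3*9=27


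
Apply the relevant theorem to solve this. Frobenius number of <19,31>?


gcd(19,31)=1 => F=ab-a-b=19*31-19-31=589-50=539


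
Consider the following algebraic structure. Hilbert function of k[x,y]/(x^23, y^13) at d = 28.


k[x,y], I = (x^23, y^13), d = 28
Need i < 23 and d-i < 13.
Range: 16 <= i <= 22.
H(28) = 7


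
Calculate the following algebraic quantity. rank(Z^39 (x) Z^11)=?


rank(M(x)N) = rank(M)*rank(N)
39*11 = 429


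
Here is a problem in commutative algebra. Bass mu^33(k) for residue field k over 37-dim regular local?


C(n,i)=C(37,33)=66045


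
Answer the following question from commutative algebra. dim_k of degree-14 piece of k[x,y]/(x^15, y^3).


k[x,y], I = (x^15, y^3), d = 14
Need i < 15 and d-i < 3.
Range: 12 <= i <= 14.
H(14) = 3


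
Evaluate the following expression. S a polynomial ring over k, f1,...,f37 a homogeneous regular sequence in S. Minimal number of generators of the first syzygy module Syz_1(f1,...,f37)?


Regular sequence => Koszul complex is the minimal free resolution.
Syz_1 minimally generated by Koszul relations f_i*e_j - f_j*e_i (i<j): mu(Syz_1) = beta_2 = C(m,2) = m(m-1)/2
m=37
37*36/2 = 666


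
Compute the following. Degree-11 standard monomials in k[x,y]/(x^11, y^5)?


k[x,y], I = (x^11, y^5), d = 11
Need i < 11 and d-i < 5.
Range: 7 <= i <= 10.
H(11) = 4


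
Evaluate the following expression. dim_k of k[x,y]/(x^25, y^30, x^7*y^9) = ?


k[x,y]/I, I = (x^25, y^30, x^7*y^9)
Rect: 25x30=750. Corner: (25-7)x(30-9)=378.
dim = 750-378 = 372


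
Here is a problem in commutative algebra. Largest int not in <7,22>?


gcd(7,22)=1 => F=ab-a-b=7*22-7-22=154-29=125


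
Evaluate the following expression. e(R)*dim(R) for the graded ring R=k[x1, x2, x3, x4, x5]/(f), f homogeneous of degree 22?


e(R)=deg(f)=22, dim(R)=5-1=4
e*dim=22*4=88


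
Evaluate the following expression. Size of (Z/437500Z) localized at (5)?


5-primary part: 437500=5^6*28
Size=5^6=15625


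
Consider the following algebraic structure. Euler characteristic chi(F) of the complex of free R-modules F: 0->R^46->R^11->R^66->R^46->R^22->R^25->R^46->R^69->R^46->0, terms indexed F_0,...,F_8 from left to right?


chi = sum (-1)^i * rank:
(-1)^0*46=46
(-1)^1*11=-11
(-1)^2*66=66
(-1)^3*46=-46
(-1)^4*22=22
(-1)^5*25=-25
(-1)^6*46=46
(-1)^7*69=-69
(-1)^8*46=46
chi=75


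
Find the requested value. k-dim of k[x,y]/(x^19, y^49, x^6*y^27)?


k[x,y]/I, I = (x^19, y^49, x^6*y^27)
Rect: 19x49=931. Corner: (19-6)x(49-27)=286.
dim = 931-286 = 645


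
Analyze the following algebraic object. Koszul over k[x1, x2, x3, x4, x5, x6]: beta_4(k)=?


C(n,i)=C(6,4)=15


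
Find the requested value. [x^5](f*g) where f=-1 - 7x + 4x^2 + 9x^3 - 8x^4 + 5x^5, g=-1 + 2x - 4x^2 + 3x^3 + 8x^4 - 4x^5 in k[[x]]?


[x^5] = sum a_i*b_j, i+j=5
  -1*-4=4
  -7*8=-56
  4*3=12
  9*-4=-36
  -8*2=-16
  5*-1=-5
Sum=-97


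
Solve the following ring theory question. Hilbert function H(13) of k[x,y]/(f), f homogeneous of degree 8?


H(t)=d for t>=d-1.
d=8, t=13
H(13)=8


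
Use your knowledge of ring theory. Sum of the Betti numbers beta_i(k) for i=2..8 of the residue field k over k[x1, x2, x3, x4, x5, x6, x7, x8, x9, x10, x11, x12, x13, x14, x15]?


Koszul resolution: beta_i(k)=C(n,i), n=15
C(15,2)=105, C(15,3)=455, C(15,4)=1365, C(15,5)=3003, C(15,6)=5005, C(15,7)=6435, C(15,8)=6435
Sum=22803


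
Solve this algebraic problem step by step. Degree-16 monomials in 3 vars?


C(d+n-1,n-1)=C(18,2)=153


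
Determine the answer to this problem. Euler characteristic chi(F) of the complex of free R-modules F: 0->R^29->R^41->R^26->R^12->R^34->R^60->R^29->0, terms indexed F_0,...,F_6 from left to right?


chi = sum (-1)^i * rank:
(-1)^0*29=29
(-1)^1*41=-41
(-1)^2*26=26
(-1)^3*12=-12
(-1)^4*34=34
(-1)^5*60=-60
(-1)^6*29=29
chi=5


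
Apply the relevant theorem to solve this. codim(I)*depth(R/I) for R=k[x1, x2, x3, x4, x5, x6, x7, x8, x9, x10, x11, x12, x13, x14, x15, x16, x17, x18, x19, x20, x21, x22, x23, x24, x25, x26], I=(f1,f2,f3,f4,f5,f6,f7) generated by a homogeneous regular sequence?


codim=7, depth=dim(R/I)=26-7=19
Product=7*19=133


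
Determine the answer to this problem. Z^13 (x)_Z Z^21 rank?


rank(M(x)N) = rank(M)*rank(N)
13*21 = 273


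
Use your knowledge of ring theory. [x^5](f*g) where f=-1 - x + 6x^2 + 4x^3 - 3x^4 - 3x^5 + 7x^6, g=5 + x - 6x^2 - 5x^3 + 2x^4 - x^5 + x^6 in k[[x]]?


[x^5] = sum a_i*b_j, i+j=5
  -1*-1=1
  -1*2=-2
  6*-5=-30
  4*-6=-24
  -3*1=-3
  -3*5=-15
Sum=-73


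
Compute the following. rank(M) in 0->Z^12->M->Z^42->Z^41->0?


Alt sum=0:
(-1)^0*12 + (-1)^1*? + (-1)^2*42 + (-1)^3*41=0
rank(M)=13


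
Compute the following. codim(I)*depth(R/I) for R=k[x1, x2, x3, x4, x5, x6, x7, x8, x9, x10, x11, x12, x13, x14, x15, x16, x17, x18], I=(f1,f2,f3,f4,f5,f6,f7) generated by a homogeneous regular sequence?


codim=7, depth=dim(R/I)=18-7=11
Product=7*11=77


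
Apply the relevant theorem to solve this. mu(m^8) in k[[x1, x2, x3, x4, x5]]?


C(n+d-1,d)=C(12,8)=495


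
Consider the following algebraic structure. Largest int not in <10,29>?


gcd(10,29)=1 => F=ab-a-b=10*29-10-29=290-39=251


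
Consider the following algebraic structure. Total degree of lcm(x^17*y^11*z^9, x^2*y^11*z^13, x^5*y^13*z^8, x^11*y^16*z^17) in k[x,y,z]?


lcm = componentwise max:
x: max(17,2,5,11)=17
y: max(11,11,13,16)=16
z: max(9,13,8,17)=17
Total=17+16+17=50


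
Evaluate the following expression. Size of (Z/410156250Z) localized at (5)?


5-primary part: 410156250=5^10*42
Size=5^10=9765625


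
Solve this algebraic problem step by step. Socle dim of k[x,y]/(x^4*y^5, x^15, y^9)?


Socle = ann(m) = span of standard monomials u with x*u, y*u in I (staircase corners).
Minimal generators: x^15, x^4*y^5, y^9
Corners: x^3y^8, x^14y^4
Socle dim=2


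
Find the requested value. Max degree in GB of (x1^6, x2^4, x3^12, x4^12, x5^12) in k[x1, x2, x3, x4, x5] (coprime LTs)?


Pure powers, coprime LTs => already GB.
Degrees: 6, 4, 12, 12, 12
Max=12


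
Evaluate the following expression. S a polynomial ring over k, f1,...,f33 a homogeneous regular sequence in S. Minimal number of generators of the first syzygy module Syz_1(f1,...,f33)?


Regular sequence => Koszul complex is the minimal free resolution.
Syz_1 minimally generated by Koszul relations f_i*e_j - f_j*e_i (i<j): mu(Syz_1) = beta_2 = C(m,2) = m(m-1)/2
m=33
33*32/2 = 528


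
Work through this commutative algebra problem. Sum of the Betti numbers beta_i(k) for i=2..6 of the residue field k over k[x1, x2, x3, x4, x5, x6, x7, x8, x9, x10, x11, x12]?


Koszul resolution: beta_i(k)=C(n,i), n=12
C(12,2)=66, C(12,3)=220, C(12,4)=495, C(12,5)=792, C(12,6)=924
Sum=2497


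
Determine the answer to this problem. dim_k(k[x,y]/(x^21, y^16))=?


Basis: x^i*y^j, i<21, j<16
21*16=336


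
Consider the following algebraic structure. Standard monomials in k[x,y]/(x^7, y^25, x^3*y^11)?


k[x,y]/I, I = (x^7, y^25, x^3*y^11)
Rect: 7x25=175. Corner: (7-3)x(25-11)=56.
dim = 175-56 = 119


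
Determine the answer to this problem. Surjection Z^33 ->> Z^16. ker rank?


rank(ker) = 33-16 = 17


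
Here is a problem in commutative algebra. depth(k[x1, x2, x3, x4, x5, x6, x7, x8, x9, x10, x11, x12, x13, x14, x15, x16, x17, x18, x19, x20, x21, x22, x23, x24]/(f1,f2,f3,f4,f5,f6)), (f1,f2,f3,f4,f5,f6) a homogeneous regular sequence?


depth(R)=24
depth(R/I)=24-6=18


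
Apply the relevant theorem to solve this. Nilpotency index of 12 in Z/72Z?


12^k mod 72:
k=1: 12
k=2: 0
First zero at k = 2


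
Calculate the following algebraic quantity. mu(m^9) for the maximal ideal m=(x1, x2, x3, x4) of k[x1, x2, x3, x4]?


Graded Nakayama: mu(m^d) = dim_k (m^d/m^(d+1)) = #degree-9 monomials in 4 vars
C(n+d-1,d)=C(12,9)=220


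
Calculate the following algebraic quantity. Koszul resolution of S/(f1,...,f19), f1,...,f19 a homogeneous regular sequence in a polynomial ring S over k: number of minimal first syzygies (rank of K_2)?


Regular sequence => Koszul complex is the minimal free resolution.
Syz_1 minimally generated by Koszul relations f_i*e_j - f_j*e_i (i<j): mu(Syz_1) = beta_2 = C(m,2) = m(m-1)/2
m=19
19*18/2 = 171


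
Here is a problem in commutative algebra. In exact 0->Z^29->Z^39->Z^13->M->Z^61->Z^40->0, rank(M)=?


Alt sum=0:
(-1)^0*29 + (-1)^1*39 + (-1)^2*13 + (-1)^3*? + (-1)^4*61 + (-1)^5*40=0
rank(M)=24


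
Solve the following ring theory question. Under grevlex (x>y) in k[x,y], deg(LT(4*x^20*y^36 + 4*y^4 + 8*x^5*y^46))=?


LT: 4*x^20*y^36
deg_x=20, deg_y=36
Total=20+36=56


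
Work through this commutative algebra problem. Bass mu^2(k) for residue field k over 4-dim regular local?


C(n,i)=C(4,2)=6


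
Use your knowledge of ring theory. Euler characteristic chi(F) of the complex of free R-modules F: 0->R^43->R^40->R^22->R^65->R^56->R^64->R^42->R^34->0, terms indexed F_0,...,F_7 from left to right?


chi = sum (-1)^i * rank:
(-1)^0*43=43
(-1)^1*40=-40
(-1)^2*22=22
(-1)^3*65=-65
(-1)^4*56=56
(-1)^5*64=-64
(-1)^6*42=42
(-1)^7*34=-34
chi=-40


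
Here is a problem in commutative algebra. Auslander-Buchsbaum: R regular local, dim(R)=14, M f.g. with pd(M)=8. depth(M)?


pd+depth=depth(R)=14
depth=14-8=6


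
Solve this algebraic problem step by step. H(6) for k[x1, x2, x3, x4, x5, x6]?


C(d+n-1,n-1)=C(11,5)=462


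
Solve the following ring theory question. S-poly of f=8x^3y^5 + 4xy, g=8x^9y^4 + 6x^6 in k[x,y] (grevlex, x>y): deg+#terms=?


LT(f)=8x^3y^5, LT(g)=8x^9y^4
lcm(LM)=x^9y^5
S(f,g) (scaled by 64 to clear denominators) = 8x^6*f - 8y*g = 32x^7y - 48x^6y
2 terms, deg 8.
8+2=10


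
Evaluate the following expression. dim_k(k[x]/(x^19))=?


Basis: 1,x,...,x^18
dim=19


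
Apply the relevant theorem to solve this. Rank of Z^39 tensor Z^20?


rank(M(x)N) = rank(M)*rank(N)
39*20 = 780


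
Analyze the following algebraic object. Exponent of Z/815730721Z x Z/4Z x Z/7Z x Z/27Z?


Exponent = lcm of the cyclic orders; pairwise coprime => product.
13^8*2^2*7^1*3^3=815730721*4*7*27=616692425076


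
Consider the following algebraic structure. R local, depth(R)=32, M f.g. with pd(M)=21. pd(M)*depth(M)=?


pd+depth=32
depth=32-21=11
pd*depth=21*11=231


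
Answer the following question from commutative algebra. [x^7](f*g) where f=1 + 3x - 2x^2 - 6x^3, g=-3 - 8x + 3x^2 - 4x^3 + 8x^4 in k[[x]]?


[x^7] = sum a_i*b_j, i+j=7
  -6*8=-48
Sum=-48


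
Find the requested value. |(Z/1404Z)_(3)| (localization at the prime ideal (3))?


3-primary part: 1404=3^3*52
Size=3^3=27


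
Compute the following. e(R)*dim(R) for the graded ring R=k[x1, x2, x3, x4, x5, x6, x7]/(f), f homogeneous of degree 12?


e(R)=deg(f)=12, dim(R)=7-1=6
e*dim=12*6=72


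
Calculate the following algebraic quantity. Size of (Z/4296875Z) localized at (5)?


5-primary part: 4296875=5^8*11
Size=5^8=390625


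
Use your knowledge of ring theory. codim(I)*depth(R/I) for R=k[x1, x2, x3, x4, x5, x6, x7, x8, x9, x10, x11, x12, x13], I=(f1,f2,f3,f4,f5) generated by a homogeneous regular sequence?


codim=5, depth=dim(R/I)=13-5=8
Product=5*8=40


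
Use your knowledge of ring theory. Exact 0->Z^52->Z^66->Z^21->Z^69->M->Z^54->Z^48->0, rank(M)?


Alt sum=0:
(-1)^0*52 + (-1)^1*66 + (-1)^2*21 + (-1)^3*69 + (-1)^4*? + (-1)^5*54 + (-1)^6*48=0
rank(M)=68


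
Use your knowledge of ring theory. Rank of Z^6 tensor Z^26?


rank(M(x)N) = rank(M)*rank(N)
6*26 = 156


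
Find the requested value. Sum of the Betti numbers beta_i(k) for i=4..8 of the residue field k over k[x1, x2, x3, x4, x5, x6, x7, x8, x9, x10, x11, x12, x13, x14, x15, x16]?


Koszul resolution: beta_i(k)=C(n,i), n=16
C(16,4)=1820, C(16,5)=4368, C(16,6)=8008, C(16,7)=11440, C(16,8)=12870
Sum=38506


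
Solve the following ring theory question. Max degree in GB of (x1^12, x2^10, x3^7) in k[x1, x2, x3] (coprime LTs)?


Pure powers, coprime LTs => already GB.
Degrees: 12, 10, 7
Max=12


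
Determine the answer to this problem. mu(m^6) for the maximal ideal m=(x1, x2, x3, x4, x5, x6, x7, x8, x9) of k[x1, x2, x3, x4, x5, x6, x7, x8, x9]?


Graded Nakayama: mu(m^d) = dim_k (m^d/m^(d+1)) = #degree-6 monomials in 9 vars
C(n+d-1,d)=C(14,6)=3003


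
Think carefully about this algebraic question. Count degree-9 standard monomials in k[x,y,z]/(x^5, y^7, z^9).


Need i<5, j<7, k<9 with i+j+k=9.
For each i, j ranges over max(0,9-i-8)..min(6,9-i):
  i=0: j in [1,6] -> 6
  i=1: j in [0,6] -> 7
  i=2: j in [0,6] -> 7
  i=3: j in [0,6] -> 7
  i=4: j in [0,5] -> 6
H(9) = 6+7+7+7+6 = 33


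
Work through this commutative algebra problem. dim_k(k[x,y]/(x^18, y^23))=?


Basis: x^i*y^j, i<18, j<23
18*23=414


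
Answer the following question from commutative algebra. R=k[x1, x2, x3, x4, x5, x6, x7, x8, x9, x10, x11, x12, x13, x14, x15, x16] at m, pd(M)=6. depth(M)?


pd+depth=depth(R)=16
depth=16-6=10


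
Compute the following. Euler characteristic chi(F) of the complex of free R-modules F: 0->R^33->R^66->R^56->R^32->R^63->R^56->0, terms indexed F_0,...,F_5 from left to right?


chi = sum (-1)^i * rank:
(-1)^0*33=33
(-1)^1*66=-66
(-1)^2*56=56
(-1)^3*32=-32
(-1)^4*63=63
(-1)^5*56=-56
chi=-2


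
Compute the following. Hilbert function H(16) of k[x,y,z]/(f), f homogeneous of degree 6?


C(18,2)-C(12,2)=153-66=87


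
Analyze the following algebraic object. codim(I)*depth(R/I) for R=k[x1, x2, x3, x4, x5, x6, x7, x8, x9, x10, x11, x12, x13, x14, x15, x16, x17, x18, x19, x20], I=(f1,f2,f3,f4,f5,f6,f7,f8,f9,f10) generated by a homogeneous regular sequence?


codim=10, depth=dim(R/I)=20-10=10
Product=10*10=100


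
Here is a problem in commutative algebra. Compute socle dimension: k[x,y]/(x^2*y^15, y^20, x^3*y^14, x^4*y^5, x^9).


Socle = ann(m) = span of standard monomials u with x*u, y*u in I (staircase corners).
Minimal generators: x^9, x^4*y^5, x^3*y^14, x^2*y^15, y^20
Corners: xy^19, x^2y^14, x^3y^13, x^8y^4
Socle dim=4


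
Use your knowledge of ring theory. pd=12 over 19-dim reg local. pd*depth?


pd+depth=19
depth=19-12=7
pd*depth=12*7=84


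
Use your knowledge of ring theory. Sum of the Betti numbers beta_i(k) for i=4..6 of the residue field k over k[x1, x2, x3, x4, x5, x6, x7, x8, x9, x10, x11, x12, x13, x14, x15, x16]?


Koszul resolution: beta_i(k)=C(n,i), n=16
C(16,4)=1820, C(16,5)=4368, C(16,6)=8008
Sum=14196


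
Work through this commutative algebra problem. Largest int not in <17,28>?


gcd(17,28)=1 => F=ab-a-b=17*28-17-28=476-45=431


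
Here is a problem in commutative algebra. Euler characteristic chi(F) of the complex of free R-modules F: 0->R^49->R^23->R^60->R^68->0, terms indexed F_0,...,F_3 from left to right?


chi = sum (-1)^i * rank:
(-1)^0*49=49
(-1)^1*23=-23
(-1)^2*60=60
(-1)^3*68=-68
chi=18


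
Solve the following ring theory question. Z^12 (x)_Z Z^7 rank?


rank(M(x)N) = rank(M)*rank(N)
12*7 = 84


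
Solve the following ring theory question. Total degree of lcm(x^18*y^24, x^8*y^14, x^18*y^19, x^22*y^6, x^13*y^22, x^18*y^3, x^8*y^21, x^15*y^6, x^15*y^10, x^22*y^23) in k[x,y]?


lcm = componentwise max:
x: max(18,8,18,22,13,18,8,15,15,22)=22
y: max(24,14,19,6,22,3,21,6,10,23)=24
Total=22+24=46


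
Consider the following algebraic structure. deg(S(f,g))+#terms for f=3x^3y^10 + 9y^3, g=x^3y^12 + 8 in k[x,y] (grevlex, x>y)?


LT(f)=3x^3y^10, LT(g)=x^3y^12
lcm(LM)=x^3y^12
S(f,g) (scaled by 3 to clear denominators) = y^2*f - 3*g = 9y^5 - 24
2 terms, deg 5.
5+2=7


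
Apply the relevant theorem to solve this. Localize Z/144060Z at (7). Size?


7-primary part: 144060=7^4*60
Size=7^4=2401


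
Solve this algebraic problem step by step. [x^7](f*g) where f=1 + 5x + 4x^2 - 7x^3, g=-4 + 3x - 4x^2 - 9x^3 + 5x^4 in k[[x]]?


[x^7] = sum a_i*b_j, i+j=7
  -7*5=-35
Sum=-35


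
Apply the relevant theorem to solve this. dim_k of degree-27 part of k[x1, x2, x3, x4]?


C(d+n-1,n-1)=C(30,3)=4060


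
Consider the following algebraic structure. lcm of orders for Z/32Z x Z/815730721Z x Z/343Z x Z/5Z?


Exponent = lcm of the cyclic orders; pairwise coprime => product.
2^5*13^8*7^3*5^1=32*815730721*343*5=44767301968480


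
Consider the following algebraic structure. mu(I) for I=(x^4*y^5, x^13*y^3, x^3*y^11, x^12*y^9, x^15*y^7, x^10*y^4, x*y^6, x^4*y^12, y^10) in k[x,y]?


Remove redundant (divisible by others).
x^15*y^7 redundant.
x^12*y^9 redundant.
x^3*y^11 redundant.
x^4*y^12 redundant.
Min: x^13*y^3, x^10*y^4, x^4*y^5, x*y^6, y^10
Count=5


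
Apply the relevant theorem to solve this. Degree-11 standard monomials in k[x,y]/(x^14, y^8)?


k[x,y], I = (x^14, y^8), d = 11
Need i < 14 and d-i < 8.
Range: 4 <= i <= 11.
H(11) = 8


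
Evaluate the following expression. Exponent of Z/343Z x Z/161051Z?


Exponent = lcm of the cyclic orders; pairwise coprime => product.
7^3*11^5=343*161051=55240493


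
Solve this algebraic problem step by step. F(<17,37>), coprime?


gcd(17,37)=1 => F=ab-a-b=17*37-17-37=629-54=575


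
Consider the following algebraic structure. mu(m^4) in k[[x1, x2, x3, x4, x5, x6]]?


C(n+d-1,d)=C(9,4)=126


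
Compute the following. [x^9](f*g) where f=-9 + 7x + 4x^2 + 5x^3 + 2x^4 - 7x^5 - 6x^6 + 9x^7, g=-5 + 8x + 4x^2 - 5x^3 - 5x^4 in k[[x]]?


[x^9] = sum a_i*b_j, i+j=9
  -7*-5=35
  -6*-5=30
  9*4=36
Sum=101


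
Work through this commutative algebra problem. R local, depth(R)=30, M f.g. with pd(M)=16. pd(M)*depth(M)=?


pd+depth=30
depth=30-16=14
pd*depth=16*14=224


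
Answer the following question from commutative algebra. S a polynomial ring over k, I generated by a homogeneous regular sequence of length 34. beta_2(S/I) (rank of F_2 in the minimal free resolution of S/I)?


Regular sequence => Koszul complex is the minimal free resolution.
Syz_1 minimally generated by Koszul relations f_i*e_j - f_j*e_i (i<j): mu(Syz_1) = beta_2 = C(m,2) = m(m-1)/2
m=34
34*33/2 = 561


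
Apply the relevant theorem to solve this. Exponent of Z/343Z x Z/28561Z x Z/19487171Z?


Exponent = lcm of the cyclic orders; pairwise coprime => product.
7^3*13^4*11^7=343*28561*19487171=190904570189333


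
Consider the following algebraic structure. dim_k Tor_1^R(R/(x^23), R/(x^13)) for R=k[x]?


Tor_1(R/I,R/J)=(I cap J)/IJ=(x^23)/(x^36)
dim=36-23=min(23,13)=13


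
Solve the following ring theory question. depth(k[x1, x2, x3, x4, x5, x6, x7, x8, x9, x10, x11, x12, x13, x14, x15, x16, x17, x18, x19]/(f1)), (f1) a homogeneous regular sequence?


depth(R)=19
depth(R/I)=19-1=18


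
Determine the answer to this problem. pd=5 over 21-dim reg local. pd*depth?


pd+depth=21
depth=21-5=16
pd*depth=5*16=80


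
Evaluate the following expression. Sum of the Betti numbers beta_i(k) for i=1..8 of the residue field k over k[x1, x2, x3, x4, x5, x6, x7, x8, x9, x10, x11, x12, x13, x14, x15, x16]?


Koszul resolution: beta_i(k)=C(n,i), n=16
C(16,1)=16, C(16,2)=120, C(16,3)=560, C(16,4)=1820, C(16,5)=4368, C(16,6)=8008, C(16,7)=11440, C(16,8)=12870
Sum=39202


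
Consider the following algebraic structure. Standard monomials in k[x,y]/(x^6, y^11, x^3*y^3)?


k[x,y]/I, I = (x^6, y^11, x^3*y^3)
Rect: 6x11=66. Corner: (6-3)x(11-3)=24.
dim = 66-24 = 42


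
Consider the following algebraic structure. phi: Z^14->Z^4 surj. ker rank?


rank(ker) = 14-4 = 10


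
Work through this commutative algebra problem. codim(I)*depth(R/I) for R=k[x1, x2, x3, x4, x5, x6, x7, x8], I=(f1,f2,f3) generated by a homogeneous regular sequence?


codim=3, depth=dim(R/I)=8-3=5
Product=3*5=15


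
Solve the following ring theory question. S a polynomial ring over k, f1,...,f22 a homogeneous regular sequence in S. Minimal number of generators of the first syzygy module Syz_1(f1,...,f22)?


Regular sequence => Koszul complex is the minimal free resolution.
Syz_1 minimally generated by Koszul relations f_i*e_j - f_j*e_i (i<j): mu(Syz_1) = beta_2 = C(m,2) = m(m-1)/2
m=22
22*21/2 = 231


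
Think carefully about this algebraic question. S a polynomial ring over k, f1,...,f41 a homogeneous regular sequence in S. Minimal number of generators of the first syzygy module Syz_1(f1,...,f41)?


Regular sequence => Koszul complex is the minimal free resolution.
Syz_1 minimally generated by Koszul relations f_i*e_j - f_j*e_i (i<j): mu(Syz_1) = beta_2 = C(m,2) = m(m-1)/2
m=41
41*40/2 = 820


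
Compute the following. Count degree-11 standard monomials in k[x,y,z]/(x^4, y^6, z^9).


Need i<4, j<6, k<9 with i+j+k=11.
For each i, j ranges over max(0,11-i-8)..min(5,11-i):
  i=0: j in [3,5] -> 3
  i=1: j in [2,5] -> 4
  i=2: j in [1,5] -> 5
  i=3: j in [0,5] -> 6
H(11) = 3+4+5+6 = 18


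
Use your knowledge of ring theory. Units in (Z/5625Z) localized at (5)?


Local ring = Z/625Z.
phi(625) = 5^3*(5-1) = 500


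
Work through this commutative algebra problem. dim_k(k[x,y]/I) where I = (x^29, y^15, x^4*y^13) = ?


k[x,y]/I, I = (x^29, y^15, x^4*y^13)
Rect: 29x15=435. Corner: (29-4)x(15-13)=50.
dim = 435-50 = 385


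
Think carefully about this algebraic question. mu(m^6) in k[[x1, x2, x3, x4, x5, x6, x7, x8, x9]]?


C(n+d-1,d)=C(14,6)=3003


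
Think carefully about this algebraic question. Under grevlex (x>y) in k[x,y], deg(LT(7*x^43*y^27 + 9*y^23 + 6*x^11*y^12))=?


LT: 7*x^43*y^27
deg_x=43, deg_y=27
Total=43+27=70


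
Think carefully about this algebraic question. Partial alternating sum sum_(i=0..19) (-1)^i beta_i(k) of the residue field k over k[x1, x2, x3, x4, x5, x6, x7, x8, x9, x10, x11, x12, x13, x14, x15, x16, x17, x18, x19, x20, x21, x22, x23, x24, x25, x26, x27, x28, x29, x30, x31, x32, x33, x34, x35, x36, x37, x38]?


Koszul resolution: beta_i(k)=C(n,i), n=38
sum_(i=0..p) (-1)^i C(n,i) = (-1)^p C(n-1,p)
(-1)^19*C(37,19) = (-1)^19*17672631900 = -17672631900


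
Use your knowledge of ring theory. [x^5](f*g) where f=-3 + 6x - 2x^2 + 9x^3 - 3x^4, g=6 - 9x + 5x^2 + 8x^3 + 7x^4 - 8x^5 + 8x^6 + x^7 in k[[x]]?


[x^5] = sum a_i*b_j, i+j=5
  -3*-8=24
  6*7=42
  -2*8=-16
  9*5=45
  -3*-9=27
Sum=122


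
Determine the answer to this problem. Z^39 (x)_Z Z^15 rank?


rank(M(x)N) = rank(M)*rank(N)
39*15 = 585


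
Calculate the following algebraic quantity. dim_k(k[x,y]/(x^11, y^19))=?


Basis: x^i*y^j, i<11, j<19
11*19=209


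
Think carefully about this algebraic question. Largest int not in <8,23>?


gcd(8,23)=1 => F=ab-a-b=8*23-8-23=184-31=153


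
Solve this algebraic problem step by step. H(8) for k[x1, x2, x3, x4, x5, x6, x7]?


C(d+n-1,n-1)=C(14,6)=3003


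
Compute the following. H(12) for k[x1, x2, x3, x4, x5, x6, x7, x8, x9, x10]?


C(d+n-1,n-1)=C(21,9)=293930


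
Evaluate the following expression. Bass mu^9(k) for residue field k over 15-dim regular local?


C(n,i)=C(15,9)=5005


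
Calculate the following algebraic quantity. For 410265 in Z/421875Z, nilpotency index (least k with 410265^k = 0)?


410265^k mod 421875:
k=1: 410265
k=2: 213975
k=3: 172125
k=4: 50625
k=5: 337500
k=6: 0
First zero at k = 6


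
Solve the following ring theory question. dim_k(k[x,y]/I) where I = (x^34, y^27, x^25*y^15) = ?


k[x,y]/I, I = (x^34, y^27, x^25*y^15)
Rect: 34x27=918. Corner: (34-25)x(27-15)=108.
dim = 918-108 = 810


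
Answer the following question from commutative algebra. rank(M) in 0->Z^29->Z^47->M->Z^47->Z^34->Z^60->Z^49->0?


Alt sum=0:
(-1)^0*29 + (-1)^1*47 + (-1)^2*? + (-1)^3*47 + (-1)^4*34 + (-1)^5*60 + (-1)^6*49=0
rank(M)=42


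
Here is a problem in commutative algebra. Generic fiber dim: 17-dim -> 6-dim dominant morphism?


dim(fiber)=dim(X)-dim(Y)=17-6=11


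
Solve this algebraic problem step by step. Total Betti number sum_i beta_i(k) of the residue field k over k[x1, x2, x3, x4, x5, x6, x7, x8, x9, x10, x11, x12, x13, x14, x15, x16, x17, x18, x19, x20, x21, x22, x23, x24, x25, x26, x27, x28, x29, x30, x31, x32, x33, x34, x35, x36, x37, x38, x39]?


Koszul resolution: beta_i(k)=C(n,i), n=39
sum_i C(39,i) = 2^39 = 549755813888


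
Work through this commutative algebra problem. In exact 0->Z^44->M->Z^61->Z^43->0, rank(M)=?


Alt sum=0:
(-1)^0*44 + (-1)^1*? + (-1)^2*61 + (-1)^3*43=0
rank(M)=62


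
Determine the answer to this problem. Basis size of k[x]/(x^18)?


Basis: 1,x,...,x^17
dim=18


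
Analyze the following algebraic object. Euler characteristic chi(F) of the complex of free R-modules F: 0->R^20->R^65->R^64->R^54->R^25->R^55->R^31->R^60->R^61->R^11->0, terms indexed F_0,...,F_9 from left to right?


chi = sum (-1)^i * rank:
(-1)^0*20=20
(-1)^1*65=-65
(-1)^2*64=64
(-1)^3*54=-54
(-1)^4*25=25
(-1)^5*55=-55
(-1)^6*31=31
(-1)^7*60=-60
(-1)^8*61=61
(-1)^9*11=-11
chi=-44


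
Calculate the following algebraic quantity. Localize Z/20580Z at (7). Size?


7-primary part: 20580=7^3*60
Size=7^3=343


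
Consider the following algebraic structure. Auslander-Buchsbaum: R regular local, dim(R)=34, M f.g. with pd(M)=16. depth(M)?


pd+depth=depth(R)=34
depth=34-16=18


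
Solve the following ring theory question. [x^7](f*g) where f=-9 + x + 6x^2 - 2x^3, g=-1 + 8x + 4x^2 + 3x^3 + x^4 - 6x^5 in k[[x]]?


[x^7] = sum a_i*b_j, i+j=7
  6*-6=-36
  -2*1=-2
Sum=-38


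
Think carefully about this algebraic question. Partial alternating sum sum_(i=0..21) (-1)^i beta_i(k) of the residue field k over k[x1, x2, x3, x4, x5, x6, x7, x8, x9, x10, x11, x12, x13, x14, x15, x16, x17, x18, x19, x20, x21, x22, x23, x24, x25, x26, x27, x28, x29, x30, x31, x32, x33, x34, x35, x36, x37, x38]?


Koszul resolution: beta_i(k)=C(n,i), n=38
sum_(i=0..p) (-1)^i C(n,i) = (-1)^p C(n-1,p)
(-1)^21*C(37,21) = (-1)^21*12875774670 = -12875774670


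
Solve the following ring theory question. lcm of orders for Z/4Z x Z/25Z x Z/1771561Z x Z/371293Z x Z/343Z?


Exponent = lcm of the cyclic orders; pairwise coprime => product.
2^2*5^2*11^6*13^5*7^3=4*25*1771561*371293*343=22561449204193900


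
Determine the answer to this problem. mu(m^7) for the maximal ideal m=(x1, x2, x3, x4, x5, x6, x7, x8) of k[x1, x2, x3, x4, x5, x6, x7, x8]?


Graded Nakayama: mu(m^d) = dim_k (m^d/m^(d+1)) = #degree-7 monomials in 8 vars
C(n+d-1,d)=C(14,7)=3432


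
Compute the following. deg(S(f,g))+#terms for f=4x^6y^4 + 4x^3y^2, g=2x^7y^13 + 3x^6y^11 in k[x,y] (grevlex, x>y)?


LT(f)=4x^6y^4, LT(g)=2x^7y^13
lcm(LM)=x^7y^13
S(f,g) (scaled by 8 to clear denominators) = 2xy^9*f - 4*g = -12x^6y^11 + 8x^4y^11
2 terms, deg 17.
17+2=19


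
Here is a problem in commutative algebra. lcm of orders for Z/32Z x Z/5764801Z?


Exponent = lcm of the cyclic orders; pairwise coprime => product.
2^5*7^8=32*5764801=184473632


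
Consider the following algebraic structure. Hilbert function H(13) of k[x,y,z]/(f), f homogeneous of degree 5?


C(15,2)-C(10,2)=105-45=60


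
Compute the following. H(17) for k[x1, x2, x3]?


C(d+n-1,n-1)=C(19,2)=171


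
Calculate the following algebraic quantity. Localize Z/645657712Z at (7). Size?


7-primary part: 645657712=7^9*16
Size=7^9=40353607


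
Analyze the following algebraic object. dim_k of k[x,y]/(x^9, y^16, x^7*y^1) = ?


k[x,y]/I, I = (x^9, y^16, x^7*y^1)
Rect: 9x16=144. Corner: (9-7)x(16-1)=30.
dim = 144-30 = 114


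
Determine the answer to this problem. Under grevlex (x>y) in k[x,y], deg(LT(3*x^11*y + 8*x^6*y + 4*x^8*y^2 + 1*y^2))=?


LT: 3*x^11*y
deg_x=11, deg_y=1
Total=11+1=12


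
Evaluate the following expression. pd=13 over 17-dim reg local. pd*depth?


pd+depth=17
depth=17-13=4
pd*depth=13*4=52
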